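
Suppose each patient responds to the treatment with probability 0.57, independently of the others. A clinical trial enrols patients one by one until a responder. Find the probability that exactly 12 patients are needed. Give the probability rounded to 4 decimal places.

Geometric (trials to first success), p = 0.57.
P(Y = 12) = (1−p)^11 · p = 9.2929e-05 · 0.57 = 0.000053

0.0001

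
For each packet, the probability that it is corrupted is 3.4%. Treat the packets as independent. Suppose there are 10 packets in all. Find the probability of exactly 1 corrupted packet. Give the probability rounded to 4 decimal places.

X ~ Binomial(n=10, p=0.034).
P(X=1) = C(10,1) · p^1 · (1−p)^9
= 10 · 0.034 · 0.73248 = 0.249042

0.2490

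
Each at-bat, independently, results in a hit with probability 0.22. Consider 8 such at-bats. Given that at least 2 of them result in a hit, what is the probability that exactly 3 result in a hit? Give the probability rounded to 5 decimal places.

X ~ Binomial(8, 0.22). Want P(X=3 | X≥2) = P(X=3) / P(X≥2).
P(X=3) = C(8,3)·0.22^3·0.78^5 = 0.1721587
P(X≥2) = 1 − 0.1370114 − 0.3091540 = 0.5538346
Ratio = 0.1721587 / 0.5538346 = 0.3108487

0.31085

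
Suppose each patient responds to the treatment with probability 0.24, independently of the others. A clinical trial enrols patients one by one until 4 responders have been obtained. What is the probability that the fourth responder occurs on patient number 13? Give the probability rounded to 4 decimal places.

Y = trial on which the fourth success occurs; negative binomial, r=4, p=0.24.
P(Y=13) = C(12,3) · p^4 · (1−p)^9
= 220 · 0.0033178 · 0.084591 = 0.061743

0.0617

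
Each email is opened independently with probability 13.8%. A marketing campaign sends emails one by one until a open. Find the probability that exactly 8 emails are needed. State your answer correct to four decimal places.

0.0488

Geometric (trials to first success), p = 0.138.
P(Y = 8) = (1−p)^7 · p = 0.35363 · 0.138 = 0.048801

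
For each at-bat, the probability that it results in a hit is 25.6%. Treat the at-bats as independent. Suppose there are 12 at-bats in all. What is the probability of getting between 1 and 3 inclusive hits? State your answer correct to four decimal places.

0.6014

X ~ Binomial(12, 0.256); P(1 ≤ X ≤ 3) = Σ C(12,k) p^k (1−p)^(12−k) over k:
  k=1: C(12,1)·0.256^1·0.744^11 = 0.118775
  k=2: C(12,2)·0.256^2·0.744^10 = 0.224778
  k=3: C(12,3)·0.256^3·0.744^9 = 0.257810
Total = 0.601362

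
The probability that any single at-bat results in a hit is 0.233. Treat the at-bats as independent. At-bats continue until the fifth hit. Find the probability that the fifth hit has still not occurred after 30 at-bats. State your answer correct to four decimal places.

0.1390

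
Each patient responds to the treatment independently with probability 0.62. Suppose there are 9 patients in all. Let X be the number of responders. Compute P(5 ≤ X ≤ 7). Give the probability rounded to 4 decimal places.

0.6856

X ~ Binomial(9, 0.62); P(5 ≤ X ≤ 7) = Σ C(9,k) p^k (1−p)^(9−k) over k:
  k=5: C(9,5)·0.62^5·0.38^4 = 0.240693
  k=6: C(9,6)·0.62^6·0.38^3 = 0.261806
  k=7: C(9,7)·0.62^7·0.38^2 = 0.183068
Total = 0.685567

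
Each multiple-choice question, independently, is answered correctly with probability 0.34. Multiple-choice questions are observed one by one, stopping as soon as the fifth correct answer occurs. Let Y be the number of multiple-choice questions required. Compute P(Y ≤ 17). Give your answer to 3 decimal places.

Finishing within 17 multiple-choice questions ⇔ at least 5 successes in the first 17. With X ~ Binomial(17, 0.34), P(Y ≤ 17) = 1 − P(X ≤ 4).
  k=0: C(17,0)·0.34^0·0.66^17 = 0.00086
  k=1: C(17,1)·0.34^1·0.66^16 = 0.00749
  k=2: C(17,2)·0.34^2·0.66^15 = 0.03088
  k=3: C(17,3)·0.34^3·0.66^14 = 0.07954
  k=4: C(17,4)·0.34^4·0.66^13 = 0.14340
1 − 0.26217 = 0.73783

0.738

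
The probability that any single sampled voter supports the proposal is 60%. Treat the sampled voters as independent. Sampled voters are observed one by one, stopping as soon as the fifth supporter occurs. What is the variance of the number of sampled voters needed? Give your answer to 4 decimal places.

5.5556

Y = total sampled voters until the fifth success; negative binomial with r=5, p=0.60.
Var(Y) = r(1−p)/p² = 5·0.40 / 0.60² = 5.555556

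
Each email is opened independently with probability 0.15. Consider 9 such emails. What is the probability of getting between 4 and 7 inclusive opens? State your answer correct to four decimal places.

0.0339

X ~ Binomial(9, 0.15); P(4 ≤ X ≤ 7) = Σ C(9,k) p^k (1−p)^(9−k) over k:
  k=4: C(9,4)·0.15^4·0.85^5 = 0.028303
  k=5: C(9,5)·0.15^5·0.85^4 = 0.004995
  k=6: C(9,6)·0.15^6·0.85^3 = 0.000588
  k=7: C(9,7)·0.15^7·0.85^2 = 0.000044
Total = 0.033930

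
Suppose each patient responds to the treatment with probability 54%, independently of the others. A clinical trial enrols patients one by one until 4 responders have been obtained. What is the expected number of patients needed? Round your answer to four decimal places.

7.4074

Y = total patients until the fourth success; negative binomial with r=4, p=0.54.
E[Y] = r / p = 4 / 0.54 = 7.407407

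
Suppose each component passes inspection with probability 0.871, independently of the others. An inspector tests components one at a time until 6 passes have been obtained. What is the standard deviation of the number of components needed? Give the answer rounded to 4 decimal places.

Y = total components until the sixth success; negative binomial with r=6, p=0.871.
SD(Y) = √[r(1−p)/p²] = √(1.020245) = 1.010072

1.0101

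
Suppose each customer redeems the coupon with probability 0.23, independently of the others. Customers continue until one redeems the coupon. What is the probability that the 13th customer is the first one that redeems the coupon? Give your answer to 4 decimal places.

Geometric (trials to first success), p = 0.23.
P(Y = 13) = (1−p)^12 · p = 0.04344 · 0.23 = 0.009991

0.0100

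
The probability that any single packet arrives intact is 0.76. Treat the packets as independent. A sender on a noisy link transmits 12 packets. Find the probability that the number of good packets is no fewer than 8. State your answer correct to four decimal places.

X ~ Binomial(12, 0.76); P(X ≥ 8) = Σ C(12,k) p^k (1−p)^(12−k) over k:
  k=8: C(12,8)·0.76^8·0.24^4 = 0.182793
  k=9: C(12,9)·0.76^9·0.24^3 = 0.257264
  k=10: C(12,10)·0.76^10·0.24^2 = 0.244401
  k=11: C(12,11)·0.76^11·0.24^1 = 0.140716
  k=12: C(12,12)·0.76^12·0.24^0 = 0.037133
Total = 0.862306

0.8623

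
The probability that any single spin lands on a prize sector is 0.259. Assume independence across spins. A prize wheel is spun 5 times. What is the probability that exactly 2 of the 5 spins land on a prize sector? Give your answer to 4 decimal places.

0.2729

X ~ Binomial(n=5, p=0.259).
P(X=2) = C(5,2) · p^2 · (1−p)^3
= 10 · 0.067081 · 0.40687 = 0.272932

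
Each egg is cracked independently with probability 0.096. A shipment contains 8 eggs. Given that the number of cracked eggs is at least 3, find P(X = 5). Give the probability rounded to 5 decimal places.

0.00985

X ~ Binomial(8, 0.096). Want P(X=5 | X≥3) = P(X=5) / P(X≥3).
P(X=5) = C(8,5)·0.096^5·0.904^3 = 0.0003373
P(X≥3) = 1 − 0.4460129 − 0.3789136 − 0.1408352 = 0.0342383
Ratio = 0.0003373 / 0.0342383 = 0.0098523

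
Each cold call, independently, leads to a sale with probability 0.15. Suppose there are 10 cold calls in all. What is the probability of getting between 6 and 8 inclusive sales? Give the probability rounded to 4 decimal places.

0.0014

X ~ Binomial(10, 0.15); P(6 ≤ X ≤ 8) = Σ C(10,k) p^k (1−p)^(10−k) over k:
  k=6: C(10,6)·0.15^6·0.85^4 = 0.001249
  k=7: C(10,7)·0.15^7·0.85^3 = 0.000126
  k=8: C(10,8)·0.15^8·0.85^2 = 0.000008
Total = 0.001383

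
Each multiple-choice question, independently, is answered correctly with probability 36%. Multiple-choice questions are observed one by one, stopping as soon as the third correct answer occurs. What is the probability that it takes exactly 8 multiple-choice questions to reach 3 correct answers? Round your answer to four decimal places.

Y = trial on which the third success occurs; negative binomial, r=3, p=0.36.
P(Y=8) = C(7,2) · p^3 · (1−p)^5
= 21 · 0.046656 · 0.10737 = 0.105203

0.1052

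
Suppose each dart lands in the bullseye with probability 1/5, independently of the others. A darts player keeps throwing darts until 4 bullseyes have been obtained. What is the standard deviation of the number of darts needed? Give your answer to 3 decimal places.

Y = total darts until the fourth success; negative binomial with r=4, p=0.20.
SD(Y) = √[r(1−p)/p²] = √(80.00000) = 8.94427

8.944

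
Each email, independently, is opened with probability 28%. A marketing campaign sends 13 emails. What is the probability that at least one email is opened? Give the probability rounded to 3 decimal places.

0.986

P(at least one) = 1 − P(none) = 1 − (1 − 0.28)^13
= 1 − 0.01397 = 0.98603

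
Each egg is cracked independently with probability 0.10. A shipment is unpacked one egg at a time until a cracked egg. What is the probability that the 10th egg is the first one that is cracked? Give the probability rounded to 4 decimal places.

Geometric (trials to first success), p = 0.10.
P(Y = 10) = (1−p)^9 · p = 0.38742 · 0.10 = 0.038742

0.0387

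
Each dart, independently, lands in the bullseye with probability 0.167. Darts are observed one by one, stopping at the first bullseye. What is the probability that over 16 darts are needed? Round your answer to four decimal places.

0.0537

Y = number of darts to the first success; geometric, p = 0.167.
P(Y > 16) = P(first 16 all fail) = (1−p)^16 = 0.053743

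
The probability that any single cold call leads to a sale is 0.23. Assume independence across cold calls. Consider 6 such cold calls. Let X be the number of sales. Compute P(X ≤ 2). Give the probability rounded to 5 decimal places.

X ~ Binomial(6, 0.23); P(X ≤ 2) = Σ C(6,k) p^k (1−p)^(6−k) over k:
  k=0: C(6,0)·0.23^0·0.77^6 = 0.2084224
  k=1: C(6,1)·0.23^1·0.77^5 = 0.3735362
  k=2: C(6,2)·0.23^2·0.77^4 = 0.2789394
Total = 0.8608980

0.86090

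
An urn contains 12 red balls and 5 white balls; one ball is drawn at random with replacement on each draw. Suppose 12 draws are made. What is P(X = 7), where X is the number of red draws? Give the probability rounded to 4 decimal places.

0.1522

X ~ Binomial(n=12, p=0.705882).
P(X=7) = C(12,7) · p^7 · (1−p)^5
= 792 · 0.087323 · 0.0022009 = 0.152215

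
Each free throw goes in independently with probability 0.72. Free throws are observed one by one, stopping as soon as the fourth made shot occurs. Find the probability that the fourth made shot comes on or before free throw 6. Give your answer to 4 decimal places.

Finishing within 6 free throws ⇔ at least 4 successes in the first 6. With X ~ Binomial(6, 0.72), P(Y ≤ 6) = 1 − P(X ≤ 3).
  k=0: C(6,0)·0.72^0·0.28^6 = 0.000482
  k=1: C(6,1)·0.72^1·0.28^5 = 0.007435
  k=2: C(6,2)·0.72^2·0.28^4 = 0.047796
  k=3: C(6,3)·0.72^3·0.28^3 = 0.163871
1 − 0.219583 = 0.780417

0.7804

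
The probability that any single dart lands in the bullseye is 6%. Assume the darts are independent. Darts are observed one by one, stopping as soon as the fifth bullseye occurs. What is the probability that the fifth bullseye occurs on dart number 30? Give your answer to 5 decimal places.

0.00393

Y = trial on which the fifth success occurs; negative binomial, r=5, p=0.06.
P(Y=30) = C(29,4) · p^5 · (1−p)^25
= 23751 · 7.776e-07 · 0.21291 = 0.0039322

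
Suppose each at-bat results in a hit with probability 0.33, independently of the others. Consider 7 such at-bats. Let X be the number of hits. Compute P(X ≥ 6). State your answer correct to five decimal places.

0.00648

X ~ Binomial(7, 0.33); P(X ≥ 6) = Σ C(7,k) p^k (1−p)^(7−k) over k:
  k=6: C(7,6)·0.33^6·0.67^1 = 0.0060570
  k=7: C(7,7)·0.33^7·0.67^0 = 0.0004262
Total = 0.0064832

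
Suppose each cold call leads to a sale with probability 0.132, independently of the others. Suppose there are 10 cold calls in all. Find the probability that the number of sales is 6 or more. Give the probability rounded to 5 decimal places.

X ~ Binomial(10, 0.132); P(X ≥ 6) = Σ C(10,k) p^k (1−p)^(10−k) over k:
  k=6: C(10,6)·0.132^6·0.868^4 = 0.0006306
  k=7: C(10,7)·0.132^7·0.868^3 = 0.0000548
  k=8: C(10,8)·0.132^8·0.868^2 = 0.0000031
  k=9: C(10,9)·0.132^9·0.868^1 = 0.0000001
  k=10: C(10,10)·0.132^10·0.868^0 = 0.0000000
Total = 0.0006886

0.00069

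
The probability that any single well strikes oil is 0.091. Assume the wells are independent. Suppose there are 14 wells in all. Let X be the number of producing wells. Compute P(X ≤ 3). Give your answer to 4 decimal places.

X ~ Binomial(14, 0.091); P(X ≤ 3) = Σ C(14,k) p^k (1−p)^(14−k) over k:
  k=0: C(14,0)·0.091^0·0.909^14 = 0.262963
  k=1: C(14,1)·0.091^1·0.909^13 = 0.368553
  k=2: C(14,2)·0.091^2·0.909^12 = 0.239823
  k=3: C(14,3)·0.091^3·0.909^11 = 0.096035
Total = 0.967373

0.9674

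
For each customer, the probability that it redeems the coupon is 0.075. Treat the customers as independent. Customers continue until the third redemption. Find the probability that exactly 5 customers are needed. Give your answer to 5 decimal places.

0.00217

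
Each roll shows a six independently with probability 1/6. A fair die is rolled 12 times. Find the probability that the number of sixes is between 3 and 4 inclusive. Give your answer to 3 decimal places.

0.286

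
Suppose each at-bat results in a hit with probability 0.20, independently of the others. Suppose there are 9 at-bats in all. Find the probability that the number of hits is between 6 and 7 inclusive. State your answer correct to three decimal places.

X ~ Binomial(9, 0.20); P(6 ≤ X ≤ 7) = Σ C(9,k) p^k (1−p)^(9−k) over k:
  k=6: C(9,6)·0.20^6·0.80^3 = 0.00275
  k=7: C(9,7)·0.20^7·0.80^2 = 0.00029
Total = 0.00305

0.003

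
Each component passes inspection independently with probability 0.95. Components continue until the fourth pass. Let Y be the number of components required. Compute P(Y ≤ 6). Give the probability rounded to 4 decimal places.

Finishing within 6 components ⇔ at least 4 successes in the first 6. With X ~ Binomial(6, 0.95), P(Y ≤ 6) = 1 − P(X ≤ 3).
  k=0: C(6,0)·0.95^0·0.05^6 = 0.000000
  k=1: C(6,1)·0.95^1·0.05^5 = 0.000002
  k=2: C(6,2)·0.95^2·0.05^4 = 0.000085
  k=3: C(6,3)·0.95^3·0.05^3 = 0.002143
1 − 0.002230 = 0.997770

0.9978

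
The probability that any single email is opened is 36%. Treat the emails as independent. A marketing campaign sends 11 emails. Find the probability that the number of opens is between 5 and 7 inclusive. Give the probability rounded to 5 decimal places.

0.34334

X ~ Binomial(11, 0.36); P(5 ≤ X ≤ 7) = Σ C(11,k) p^k (1−p)^(11−k) over k:
  k=5: C(11,5)·0.36^5·0.64^6 = 0.1919704
  k=6: C(11,6)·0.36^6·0.64^5 = 0.1079834
  k=7: C(11,7)·0.36^7·0.64^4 = 0.0433862
Total = 0.3433400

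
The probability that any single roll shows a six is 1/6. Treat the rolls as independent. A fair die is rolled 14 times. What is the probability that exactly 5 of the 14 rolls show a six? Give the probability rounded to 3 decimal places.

X ~ Binomial(n=14, p=0.166667).
P(X=5) = C(14,5) · p^5 · (1−p)^9
= 2002 · 0.0001286 · 0.19381 = 0.04990

0.050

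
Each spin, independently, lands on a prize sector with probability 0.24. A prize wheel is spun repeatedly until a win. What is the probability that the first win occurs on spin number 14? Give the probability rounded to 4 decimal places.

0.0068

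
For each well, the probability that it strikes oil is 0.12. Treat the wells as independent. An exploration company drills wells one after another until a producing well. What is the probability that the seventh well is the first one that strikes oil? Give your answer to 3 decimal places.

0.056

Geometric (trials to first success), p = 0.12.
P(Y = 7) = (1−p)^6 · p = 0.4644 · 0.12 = 0.05573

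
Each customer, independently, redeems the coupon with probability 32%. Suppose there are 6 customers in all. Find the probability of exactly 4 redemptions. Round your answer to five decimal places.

0.07273

X ~ Binomial(n=6, p=0.32).
P(X=4) = C(6,4) · p^4 · (1−p)^2
= 15 · 0.010486 · 0.4624 = 0.0727292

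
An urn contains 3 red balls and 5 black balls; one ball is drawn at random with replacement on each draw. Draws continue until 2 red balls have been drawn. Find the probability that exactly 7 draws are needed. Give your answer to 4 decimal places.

0.0805

Y = trial on which the second success occurs; negative binomial, r=2, p=0.375.
P(Y=7) = C(6,1) · p^2 · (1−p)^5
= 6 · 0.14062 · 0.095367 = 0.080466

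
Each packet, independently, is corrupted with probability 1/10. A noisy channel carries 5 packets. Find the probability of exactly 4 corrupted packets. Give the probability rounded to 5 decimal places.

0.00045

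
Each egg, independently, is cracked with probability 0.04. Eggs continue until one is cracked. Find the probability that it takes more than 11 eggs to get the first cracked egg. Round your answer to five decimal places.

Y = number of eggs to the first success; geometric, p = 0.04.
P(Y > 11) = P(first 11 all fail) = (1−p)^11 = 0.6382393

0.63824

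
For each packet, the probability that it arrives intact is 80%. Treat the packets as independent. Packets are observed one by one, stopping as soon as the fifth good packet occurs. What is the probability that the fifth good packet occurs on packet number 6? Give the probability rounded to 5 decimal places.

0.32768

Y = trial on which the fifth success occurs; negative binomial, r=5, p=0.80.
P(Y=6) = C(5,4) · p^5 · (1−p)^1
= 5 · 0.32768 · 0.2 = 0.3276800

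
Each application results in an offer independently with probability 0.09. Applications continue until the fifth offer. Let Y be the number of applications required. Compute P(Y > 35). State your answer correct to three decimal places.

0.797

Needing more than 35 applications ⇔ fewer than 5 successes in the first 35. With X ~ Binomial(35, 0.09), P(Y > 35) = P(X ≤ 4).
  k=0: C(35,0)·0.09^0·0.91^35 = 0.03685
  k=1: C(35,1)·0.09^1·0.91^34 = 0.12756
  k=2: C(35,2)·0.09^2·0.91^33 = 0.21447
  k=3: C(35,3)·0.09^3·0.91^32 = 0.23333
  k=4: C(35,4)·0.09^4·0.91^31 = 0.18461
P(X ≤ 4) = 0.79682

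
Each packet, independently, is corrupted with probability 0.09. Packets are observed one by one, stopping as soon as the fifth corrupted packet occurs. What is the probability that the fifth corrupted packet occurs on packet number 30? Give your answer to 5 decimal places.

Y = trial on which the fifth success occurs; negative binomial, r=5, p=0.09.
P(Y=30) = C(29,4) · p^5 · (1−p)^25
= 23751 · 5.9049e-06 · 0.094631 = 0.0132718

0.01327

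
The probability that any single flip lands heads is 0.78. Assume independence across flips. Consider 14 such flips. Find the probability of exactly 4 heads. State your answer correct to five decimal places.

X ~ Binomial(n=14, p=0.78).
P(X=4) = C(14,4) · p^4 · (1−p)^10
= 1001 · 0.37015 · 2.656e-07 = 0.0000984

0.00010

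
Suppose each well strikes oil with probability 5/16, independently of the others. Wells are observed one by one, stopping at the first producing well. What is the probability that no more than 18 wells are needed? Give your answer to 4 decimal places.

Y = number of wells to the first success; geometric, p = 0.3125.
P(Y ≤ 18) = 1 − (1−p)^18 = 1 − 0.001177 = 0.998823

0.9988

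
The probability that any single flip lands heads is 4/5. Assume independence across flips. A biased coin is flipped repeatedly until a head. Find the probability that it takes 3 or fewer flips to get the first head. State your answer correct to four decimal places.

0.9920

Y = number of flips to the first success; geometric, p = 0.80.
P(Y ≤ 3) = 1 − (1−p)^3 = 1 − 0.008000 = 0.992000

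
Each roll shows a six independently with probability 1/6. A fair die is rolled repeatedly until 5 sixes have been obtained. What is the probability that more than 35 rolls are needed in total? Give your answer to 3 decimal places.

0.284

Needing more than 35 rolls ⇔ fewer than 5 successes in the first 35. With X ~ Binomial(35, 0.166667), P(Y > 35) = P(X ≤ 4).
  k=0: C(35,0)·0.166667^0·0.833333^35 = 0.00169
  k=1: C(35,1)·0.166667^1·0.833333^34 = 0.01185
  k=2: C(35,2)·0.166667^2·0.833333^33 = 0.04029
  k=3: C(35,3)·0.166667^3·0.833333^32 = 0.08865
  k=4: C(35,4)·0.166667^4·0.833333^31 = 0.14183
P(X ≤ 4) = 0.28432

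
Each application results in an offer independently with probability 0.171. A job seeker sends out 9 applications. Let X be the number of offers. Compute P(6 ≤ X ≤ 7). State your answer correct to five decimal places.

X ~ Binomial(9, 0.171); P(6 ≤ X ≤ 7) = Σ C(9,k) p^k (1−p)^(9−k) over k:
  k=6: C(9,6)·0.171^6·0.829^3 = 0.0011965
  k=7: C(9,7)·0.171^7·0.829^2 = 0.0001058
Total = 0.0013023

0.00130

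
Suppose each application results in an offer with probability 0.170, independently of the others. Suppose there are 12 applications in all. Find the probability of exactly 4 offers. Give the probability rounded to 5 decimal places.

X ~ Binomial(n=12, p=0.17).
P(X=4) = C(12,4) · p^4 · (1−p)^8
= 495 · 0.00083521 · 0.22523 = 0.0931163

0.09312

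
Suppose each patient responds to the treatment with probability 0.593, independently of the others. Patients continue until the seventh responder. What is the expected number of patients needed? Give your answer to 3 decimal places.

11.804

Y = total patients until the seventh success; negative binomial with r=7, p=0.593.
E[Y] = r / p = 7 / 0.593 = 11.80438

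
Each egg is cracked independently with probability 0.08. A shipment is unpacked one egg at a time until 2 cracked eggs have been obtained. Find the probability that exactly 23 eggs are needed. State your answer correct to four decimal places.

0.0244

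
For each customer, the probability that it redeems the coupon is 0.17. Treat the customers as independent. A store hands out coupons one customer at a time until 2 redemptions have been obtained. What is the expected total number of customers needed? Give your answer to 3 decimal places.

11.765

Y = total customers until the second success; negative binomial with r=2, p=0.17.
E[Y] = r / p = 2 / 0.17 = 11.76471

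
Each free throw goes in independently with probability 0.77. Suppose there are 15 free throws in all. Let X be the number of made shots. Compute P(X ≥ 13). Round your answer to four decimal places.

X ~ Binomial(15, 0.77); P(X ≥ 13) = Σ C(15,k) p^k (1−p)^(15−k) over k:
  k=13: C(15,13)·0.77^13·0.23^2 = 0.185791
  k=14: C(15,14)·0.77^14·0.23^1 = 0.088857
  k=15: C(15,15)·0.77^15·0.23^0 = 0.019832
Total = 0.294479

0.2945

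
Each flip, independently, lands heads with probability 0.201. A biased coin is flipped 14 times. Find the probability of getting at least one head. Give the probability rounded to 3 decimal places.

P(at least one) = 1 − P(none) = 1 − (1 − 0.201)^14
= 1 − 0.04322 = 0.95678

0.957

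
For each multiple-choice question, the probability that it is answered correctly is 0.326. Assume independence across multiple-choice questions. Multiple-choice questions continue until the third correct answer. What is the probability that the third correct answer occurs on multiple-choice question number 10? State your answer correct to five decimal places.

Y = trial on which the third success occurs; negative binomial, r=3, p=0.326.
P(Y=10) = C(9,2) · p^3 · (1−p)^7
= 36 · 0.034646 · 0.063186 = 0.0788088

0.07881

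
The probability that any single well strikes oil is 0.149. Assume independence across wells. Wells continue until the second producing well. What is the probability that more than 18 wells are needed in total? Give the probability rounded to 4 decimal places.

Needing more than 18 wells ⇔ fewer than 2 successes in the first 18. With X ~ Binomial(18, 0.149), P(Y > 18) = P(X ≤ 1).
  k=0: C(18,0)·0.149^0·0.851^18 = 0.054794
  k=1: C(18,1)·0.149^1·0.851^17 = 0.172688
P(X ≤ 1) = 0.227482

0.2275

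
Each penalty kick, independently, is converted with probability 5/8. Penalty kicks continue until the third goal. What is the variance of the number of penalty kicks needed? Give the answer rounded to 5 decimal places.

2.88000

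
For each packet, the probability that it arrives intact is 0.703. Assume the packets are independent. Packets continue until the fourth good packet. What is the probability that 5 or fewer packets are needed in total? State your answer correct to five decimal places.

0.53440

Finishing within 5 packets ⇔ at least 4 successes in the first 5. With X ~ Binomial(5, 0.703), P(Y ≤ 5) = 1 − P(X ≤ 3).
  k=0: C(5,0)·0.703^0·0.297^5 = 0.0023109
  k=1: C(5,1)·0.703^1·0.297^4 = 0.0273496
  k=2: C(5,2)·0.703^2·0.297^3 = 0.1294732
  k=3: C(5,3)·0.703^3·0.297^2 = 0.3064636
1 − 0.4655973 = 0.5344027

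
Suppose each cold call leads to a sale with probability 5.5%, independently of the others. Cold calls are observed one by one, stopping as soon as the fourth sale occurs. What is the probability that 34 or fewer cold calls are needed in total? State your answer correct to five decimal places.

0.11473

Finishing within 34 cold calls ⇔ at least 4 successes in the first 34. With X ~ Binomial(34, 0.055), P(Y ≤ 34) = 1 − P(X ≤ 3).
  k=0: C(34,0)·0.055^0·0.945^34 = 0.1461105
  k=1: C(34,1)·0.055^1·0.945^33 = 0.2891288
  k=2: C(34,2)·0.055^2·0.945^32 = 0.2776554
  k=3: C(34,3)·0.055^3·0.945^31 = 0.1723716
1 − 0.8852663 = 0.1147337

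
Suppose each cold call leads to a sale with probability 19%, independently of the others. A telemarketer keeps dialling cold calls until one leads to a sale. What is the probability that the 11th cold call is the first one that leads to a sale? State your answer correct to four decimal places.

Geometric (trials to first success), p = 0.19.
P(Y = 11) = (1−p)^10 · p = 0.12158 · 0.19 = 0.023100

0.0231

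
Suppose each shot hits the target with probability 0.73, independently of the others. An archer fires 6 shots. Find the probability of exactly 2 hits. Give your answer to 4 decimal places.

0.0425

X ~ Binomial(n=6, p=0.73).
P(X=2) = C(6,2) · p^2 · (1−p)^4
= 15 · 0.5329 · 0.0053144 = 0.042481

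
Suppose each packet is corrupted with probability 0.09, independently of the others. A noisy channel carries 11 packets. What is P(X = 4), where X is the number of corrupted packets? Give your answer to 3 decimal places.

X ~ Binomial(n=11, p=0.09).
P(X=4) = C(11,4) · p^4 · (1−p)^7
= 330 · 6.561e-05 · 0.51676 = 0.01119

0.011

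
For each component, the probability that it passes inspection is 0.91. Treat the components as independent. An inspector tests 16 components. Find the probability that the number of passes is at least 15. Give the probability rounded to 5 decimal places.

X ~ Binomial(16, 0.91); P(X ≥ 15) = Σ C(16,k) p^k (1−p)^(16−k) over k:
  k=15: C(16,15)·0.91^15·0.09^1 = 0.3499318
  k=16: C(16,16)·0.91^16·0.09^0 = 0.2211374
Total = 0.5710692

0.57107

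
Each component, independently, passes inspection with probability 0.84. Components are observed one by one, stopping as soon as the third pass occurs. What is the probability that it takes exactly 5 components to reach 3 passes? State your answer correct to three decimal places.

Y = trial on which the third success occurs; negative binomial, r=3, p=0.84.
P(Y=5) = C(4,2) · p^3 · (1−p)^2
= 6 · 0.5927 · 0.0256 = 0.09104

0.091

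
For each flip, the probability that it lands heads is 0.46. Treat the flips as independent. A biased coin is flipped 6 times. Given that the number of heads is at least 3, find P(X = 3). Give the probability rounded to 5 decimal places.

X ~ Binomial(6, 0.46). Want P(X=3 | X≥3) = P(X=3) / P(X≥3).
P(X=3) = C(6,3)·0.46^3·0.54^3 = 0.3065383
P(X≥3) = 1 − 0.0247949 − 0.1267295 − 0.2698870 = 0.5785885
Ratio = 0.3065383 / 0.5785885 = 0.5298036

0.52980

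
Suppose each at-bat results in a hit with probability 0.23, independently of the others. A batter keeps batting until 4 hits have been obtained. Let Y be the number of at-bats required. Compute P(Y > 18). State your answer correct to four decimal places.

Needing more than 18 at-bats ⇔ fewer than 4 successes in the first 18. With X ~ Binomial(18, 0.23), P(Y > 18) = P(X ≤ 3).
  k=0: C(18,0)·0.23^0·0.77^18 = 0.009054
  k=1: C(18,1)·0.23^1·0.77^17 = 0.048679
  k=2: C(18,2)·0.23^2·0.77^16 = 0.123594
  k=3: C(18,3)·0.23^3·0.77^15 = 0.196895
P(X ≤ 3) = 0.378222

0.3782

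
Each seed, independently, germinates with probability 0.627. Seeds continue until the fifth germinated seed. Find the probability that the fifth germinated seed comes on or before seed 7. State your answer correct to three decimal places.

0.480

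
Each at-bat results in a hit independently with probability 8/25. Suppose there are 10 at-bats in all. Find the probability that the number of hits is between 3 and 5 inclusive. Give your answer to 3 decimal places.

0.605

X ~ Binomial(10, 0.32); P(3 ≤ X ≤ 5) = Σ C(10,k) p^k (1−p)^(10−k) over k:
  k=3: C(10,3)·0.32^3·0.68^7 = 0.26436
  k=4: C(10,4)·0.32^4·0.68^6 = 0.21771
  k=5: C(10,5)·0.32^5·0.68^5 = 0.12294
Total = 0.60501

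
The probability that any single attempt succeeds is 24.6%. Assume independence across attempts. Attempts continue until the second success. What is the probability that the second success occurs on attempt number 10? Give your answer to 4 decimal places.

Y = trial on which the second success occurs; negative binomial, r=2, p=0.246.
P(Y=10) = C(9,1) · p^2 · (1−p)^8
= 9 · 0.060516 · 0.10446 = 0.056896

0.0569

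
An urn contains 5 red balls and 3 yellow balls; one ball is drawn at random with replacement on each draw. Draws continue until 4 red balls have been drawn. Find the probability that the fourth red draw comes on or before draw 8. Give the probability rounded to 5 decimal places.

0.86259

Finishing within 8 draws ⇔ at least 4 successes in the first 8. With X ~ Binomial(8, 0.625), P(Y ≤ 8) = 1 − P(X ≤ 3).
  k=0: C(8,0)·0.625^0·0.375^8 = 0.0003911
  k=1: C(8,1)·0.625^1·0.375^7 = 0.0052142
  k=2: C(8,2)·0.625^2·0.375^6 = 0.0304163
  k=3: C(8,3)·0.625^3·0.375^5 = 0.1013875
1 − 0.1374090 = 0.8625910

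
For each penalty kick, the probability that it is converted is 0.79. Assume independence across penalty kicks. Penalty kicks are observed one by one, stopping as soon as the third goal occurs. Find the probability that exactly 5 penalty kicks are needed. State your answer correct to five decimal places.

0.13046

Y = trial on which the third success occurs; negative binomial, r=3, p=0.79.
P(Y=5) = C(4,2) · p^3 · (1−p)^2
= 6 · 0.49304 · 0.0441 = 0.1304581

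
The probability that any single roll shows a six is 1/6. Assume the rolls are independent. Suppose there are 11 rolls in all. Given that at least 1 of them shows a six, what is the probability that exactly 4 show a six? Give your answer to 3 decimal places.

0.082

X ~ Binomial(11, 0.166667). Want P(X=4 | X≥1) = P(X=4) / P(X≥1).
P(X=4) = C(11,4)·0.166667^4·0.833333^7 = 0.07106
P(X≥1) = 1 − 0.13459 = 0.86541
Ratio = 0.07106 / 0.86541 = 0.08211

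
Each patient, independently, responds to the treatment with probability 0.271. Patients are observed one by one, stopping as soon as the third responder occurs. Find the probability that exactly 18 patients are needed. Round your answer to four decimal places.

0.0236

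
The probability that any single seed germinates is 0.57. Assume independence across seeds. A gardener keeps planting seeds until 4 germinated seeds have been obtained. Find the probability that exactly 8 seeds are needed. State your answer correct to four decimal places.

Y = trial on which the fourth success occurs; negative binomial, r=4, p=0.57.
P(Y=8) = C(7,3) · p^4 · (1−p)^4
= 35 · 0.10556 · 0.034188 = 0.126311

0.1263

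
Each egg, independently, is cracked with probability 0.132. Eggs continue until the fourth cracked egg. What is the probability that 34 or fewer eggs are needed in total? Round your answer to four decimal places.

Finishing within 34 eggs ⇔ at least 4 successes in the first 34. With X ~ Binomial(34, 0.132), P(Y ≤ 34) = 1 − P(X ≤ 3).
  k=0: C(34,0)·0.132^0·0.868^34 = 0.008122
  k=1: C(34,1)·0.132^1·0.868^33 = 0.041996
  k=2: C(34,2)·0.132^2·0.868^32 = 0.105376
  k=3: C(34,3)·0.132^3·0.868^31 = 0.170933
1 − 0.326426 = 0.673574

0.6736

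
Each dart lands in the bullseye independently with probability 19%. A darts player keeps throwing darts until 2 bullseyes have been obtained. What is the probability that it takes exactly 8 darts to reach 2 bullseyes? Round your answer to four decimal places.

Y = trial on which the second success occurs; negative binomial, r=2, p=0.19.
P(Y=8) = C(7,1) · p^2 · (1−p)^6
= 7 · 0.0361 · 0.28243 = 0.071370

0.0714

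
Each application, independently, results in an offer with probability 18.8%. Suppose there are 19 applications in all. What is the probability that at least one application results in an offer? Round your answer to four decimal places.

0.9809

P(at least one) = 1 − P(none) = 1 − (1 − 0.188)^19
= 1 − 0.019123 = 0.980877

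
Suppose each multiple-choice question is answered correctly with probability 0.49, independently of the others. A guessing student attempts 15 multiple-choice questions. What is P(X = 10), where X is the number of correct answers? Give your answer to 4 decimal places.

0.0827

X ~ Binomial(n=15, p=0.49).
P(X=10) = C(15,10) · p^10 · (1−p)^5
= 3003 · 0.00079792 · 0.034503 = 0.082674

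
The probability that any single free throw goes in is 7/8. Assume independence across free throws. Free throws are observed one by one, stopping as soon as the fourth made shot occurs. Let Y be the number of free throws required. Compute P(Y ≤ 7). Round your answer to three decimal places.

Finishing within 7 free throws ⇔ at least 4 successes in the first 7. With X ~ Binomial(7, 0.875), P(Y ≤ 7) = 1 − P(X ≤ 3).
  k=0: C(7,0)·0.875^0·0.125^7 = 0.00000
  k=1: C(7,1)·0.875^1·0.125^6 = 0.00002
  k=2: C(7,2)·0.875^2·0.125^5 = 0.00049
  k=3: C(7,3)·0.875^3·0.125^4 = 0.00572
1 − 0.00624 = 0.99376

0.994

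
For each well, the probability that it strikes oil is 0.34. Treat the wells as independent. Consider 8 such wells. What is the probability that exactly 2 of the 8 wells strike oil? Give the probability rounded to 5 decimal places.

X ~ Binomial(n=8, p=0.34).
P(X=2) = C(8,2) · p^2 · (1−p)^6
= 28 · 0.1156 · 0.082654 = 0.2675343

0.26753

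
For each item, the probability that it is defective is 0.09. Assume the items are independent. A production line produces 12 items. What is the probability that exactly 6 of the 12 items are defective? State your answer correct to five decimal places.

X ~ Binomial(n=12, p=0.09).
P(X=6) = C(12,6) · p^6 · (1−p)^6
= 924 · 5.3144e-07 · 0.56787 = 0.0002789

0.00028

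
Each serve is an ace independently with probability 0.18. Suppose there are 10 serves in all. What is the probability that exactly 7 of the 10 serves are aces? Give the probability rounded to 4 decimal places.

X ~ Binomial(n=10, p=0.18).
P(X=7) = C(10,7) · p^7 · (1−p)^3
= 120 · 6.1222e-06 · 0.55137 = 0.000405

0.0004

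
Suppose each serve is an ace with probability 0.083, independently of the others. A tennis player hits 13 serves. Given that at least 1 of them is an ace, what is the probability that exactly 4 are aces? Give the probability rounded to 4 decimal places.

X ~ Binomial(13, 0.083). Want P(X=4 | X≥1) = P(X=4) / P(X≥1).
P(X=4) = C(13,4)·0.083^4·0.917^9 = 0.015558
P(X≥1) = 1 − 0.324191 = 0.675809
Ratio = 0.015558 / 0.675809 = 0.023021

0.0230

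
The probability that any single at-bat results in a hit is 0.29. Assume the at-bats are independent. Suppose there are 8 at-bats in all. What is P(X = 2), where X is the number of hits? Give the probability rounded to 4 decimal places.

X ~ Binomial(n=8, p=0.29).
P(X=2) = C(8,2) · p^2 · (1−p)^6
= 28 · 0.0841 · 0.1281 = 0.301651

0.3017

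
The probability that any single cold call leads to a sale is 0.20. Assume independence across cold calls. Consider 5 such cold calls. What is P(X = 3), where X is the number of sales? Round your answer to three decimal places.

0.051

X ~ Binomial(n=5, p=0.20).
P(X=3) = C(5,3) · p^3 · (1−p)^2
= 10 · 0.008 · 0.64 = 0.05120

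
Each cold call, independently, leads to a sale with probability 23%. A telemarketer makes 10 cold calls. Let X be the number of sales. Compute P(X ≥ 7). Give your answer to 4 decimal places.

0.0021

X ~ Binomial(10, 0.23); P(X ≥ 7) = Σ C(10,k) p^k (1−p)^(10−k) over k:
  k=7: C(10,7)·0.23^7·0.77^3 = 0.001865
  k=8: C(10,8)·0.23^8·0.77^2 = 0.000209
  k=9: C(10,9)·0.23^9·0.77^1 = 0.000014
  k=10: C(10,10)·0.23^10·0.77^0 = 0.000000
Total = 0.002089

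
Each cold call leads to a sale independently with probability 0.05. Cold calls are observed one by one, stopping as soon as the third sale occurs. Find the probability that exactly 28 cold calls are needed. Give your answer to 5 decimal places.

Y = trial on which the third success occurs; negative binomial, r=3, p=0.05.
P(Y=28) = C(27,2) · p^3 · (1−p)^25
= 351 · 0.000125 · 0.27739 = 0.0121705

0.01217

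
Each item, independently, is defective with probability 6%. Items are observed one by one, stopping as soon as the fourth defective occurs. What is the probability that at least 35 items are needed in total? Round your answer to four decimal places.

Needing more than 34 items ⇔ fewer than 4 successes in the first 34. With X ~ Binomial(34, 0.06), P(Y > 34) = P(X ≤ 3).
  k=0: C(34,0)·0.06^0·0.94^34 = 0.121996
  k=1: C(34,1)·0.06^1·0.94^33 = 0.264758
  k=2: C(34,2)·0.06^2·0.94^32 = 0.278841
  k=3: C(34,3)·0.06^3·0.94^31 = 0.189849
P(X ≤ 3) = 0.855445

0.8554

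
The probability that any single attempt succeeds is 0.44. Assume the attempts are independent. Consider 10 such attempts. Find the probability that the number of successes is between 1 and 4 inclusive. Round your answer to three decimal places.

X ~ Binomial(10, 0.44); P(1 ≤ X ≤ 4) = Σ C(10,k) p^k (1−p)^(10−k) over k:
  k=1: C(10,1)·0.44^1·0.56^9 = 0.02383
  k=2: C(10,2)·0.44^2·0.56^8 = 0.08426
  k=3: C(10,3)·0.44^3·0.56^7 = 0.17655
  k=4: C(10,4)·0.44^4·0.56^6 = 0.24275
Total = 0.52739

0.527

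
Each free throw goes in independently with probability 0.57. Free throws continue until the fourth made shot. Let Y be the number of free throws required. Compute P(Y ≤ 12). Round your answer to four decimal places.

0.9742

Finishing within 12 free throws ⇔ at least 4 successes in the first 12. With X ~ Binomial(12, 0.57), P(Y ≤ 12) = 1 − P(X ≤ 3).
  k=0: C(12,0)·0.57^0·0.43^12 = 0.000040
  k=1: C(12,1)·0.57^1·0.43^11 = 0.000636
  k=2: C(12,2)·0.57^2·0.43^10 = 0.004634
  k=3: C(12,3)·0.57^3·0.43^9 = 0.020477
1 − 0.025787 = 0.974213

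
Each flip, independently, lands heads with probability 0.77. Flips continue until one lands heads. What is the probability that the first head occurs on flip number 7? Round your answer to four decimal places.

Geometric (trials to first success), p = 0.77.
P(Y = 7) = (1−p)^6 · p = 0.00014804 · 0.77 = 0.000114

0.0001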